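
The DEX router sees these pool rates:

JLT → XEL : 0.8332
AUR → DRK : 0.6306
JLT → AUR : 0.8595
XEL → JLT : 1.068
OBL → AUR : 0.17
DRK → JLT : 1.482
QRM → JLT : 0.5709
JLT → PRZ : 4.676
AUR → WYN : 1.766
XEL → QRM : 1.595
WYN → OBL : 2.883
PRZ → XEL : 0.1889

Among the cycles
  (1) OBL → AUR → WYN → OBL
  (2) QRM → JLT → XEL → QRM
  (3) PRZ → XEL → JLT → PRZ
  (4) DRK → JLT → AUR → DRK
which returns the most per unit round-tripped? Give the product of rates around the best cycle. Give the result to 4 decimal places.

(1) 0.17 × 1.766 × 2.883 = 0.86553
(2) 0.5709 × 0.8332 × 1.595 = 0.75870
(3) 0.1889 × 1.068 × 4.676 = 0.94336
(4) 1.482 × 0.8595 × 0.6306 = 0.80325
Highest is cycle (3) at 0.9434 (≤1, no arbitrage).

0.9434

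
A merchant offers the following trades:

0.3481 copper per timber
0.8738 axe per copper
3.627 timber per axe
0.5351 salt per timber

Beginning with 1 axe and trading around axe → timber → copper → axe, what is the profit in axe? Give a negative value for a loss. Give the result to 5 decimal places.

1 axe × 3.627 = 3.627 timber
3.627 timber × 0.3481 = 1.2625587 copper
1.2625587 copper × 0.8738 = 1.10322379206 axe
Net change: 1.10322379206 − 1 = 0.10322379206 axe

0.10322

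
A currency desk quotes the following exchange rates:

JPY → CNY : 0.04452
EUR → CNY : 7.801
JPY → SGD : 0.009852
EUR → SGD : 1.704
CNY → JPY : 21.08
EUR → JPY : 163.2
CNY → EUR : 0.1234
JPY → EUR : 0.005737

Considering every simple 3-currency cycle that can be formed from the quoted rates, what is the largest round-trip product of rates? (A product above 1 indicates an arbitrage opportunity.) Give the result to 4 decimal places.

JPY→EUR→CNY→JPY: 0.005737 × 7.801 × 21.08 = 0.94342
JPY→CNY→EUR→JPY: 0.04452 × 0.1234 × 163.2 = 0.89658
Maximum is JPY→EUR→CNY→JPY at 0.9434; no arbitrage — every cycle loses value.

0.9434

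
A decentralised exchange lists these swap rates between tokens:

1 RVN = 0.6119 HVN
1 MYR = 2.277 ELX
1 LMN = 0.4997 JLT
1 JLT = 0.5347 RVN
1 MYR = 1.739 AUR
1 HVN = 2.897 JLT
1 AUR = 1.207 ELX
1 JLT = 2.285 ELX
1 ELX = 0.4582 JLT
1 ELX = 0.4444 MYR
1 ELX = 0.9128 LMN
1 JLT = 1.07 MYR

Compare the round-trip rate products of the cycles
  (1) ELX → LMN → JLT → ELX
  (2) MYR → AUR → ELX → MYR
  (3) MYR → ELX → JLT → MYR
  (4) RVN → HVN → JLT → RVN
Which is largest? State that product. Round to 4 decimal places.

1.1164

(1) 0.9128 × 0.4997 × 2.285 = 1.04225
(2) 1.739 × 1.207 × 0.4444 = 0.93278
(3) 2.277 × 0.4582 × 1.07 = 1.11635
(4) 0.6119 × 2.897 × 0.5347 = 0.94785
Highest is cycle (3) at 1.1164 (>1, arbitrage).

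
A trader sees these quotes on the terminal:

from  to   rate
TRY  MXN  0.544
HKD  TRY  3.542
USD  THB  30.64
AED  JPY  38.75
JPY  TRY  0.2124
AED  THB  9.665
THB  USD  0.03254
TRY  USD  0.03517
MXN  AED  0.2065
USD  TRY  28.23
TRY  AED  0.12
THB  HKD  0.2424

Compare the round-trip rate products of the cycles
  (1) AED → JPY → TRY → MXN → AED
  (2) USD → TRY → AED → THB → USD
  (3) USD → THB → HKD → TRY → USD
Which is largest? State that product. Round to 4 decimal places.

(1) 38.75 × 0.2124 × 0.544 × 0.2065 = 0.92458
(2) 28.23 × 0.12 × 9.665 × 0.03254 = 1.06540
(3) 30.64 × 0.2424 × 3.542 × 0.03517 = 0.92521
Highest is cycle (2) at 1.0654 (>1, arbitrage).

1.0654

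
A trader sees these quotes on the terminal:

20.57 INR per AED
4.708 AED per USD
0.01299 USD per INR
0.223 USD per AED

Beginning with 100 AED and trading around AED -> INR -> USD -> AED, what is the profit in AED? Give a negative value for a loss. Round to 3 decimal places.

100 AED × 20.57 = 2057 INR
2057 INR × 0.01299 = 26.72043 USD
26.72043 USD × 4.708 = 125.79978444 AED
Net change: 125.79978444 − 100 = 25.79978444 AED

25.800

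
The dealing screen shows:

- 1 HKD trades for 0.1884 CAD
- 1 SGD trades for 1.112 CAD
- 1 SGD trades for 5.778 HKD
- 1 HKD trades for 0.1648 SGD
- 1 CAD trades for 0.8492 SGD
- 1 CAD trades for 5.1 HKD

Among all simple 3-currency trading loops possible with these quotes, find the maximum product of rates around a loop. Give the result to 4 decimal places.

0.9346

SGD→CAD→HKD→SGD: 1.112 × 5.1 × 0.1648 = 0.93461
SGD→HKD→CAD→SGD: 5.778 × 0.1884 × 0.8492 = 0.92442
Maximum is SGD→CAD→HKD→SGD at 0.9346; no arbitrage — every cycle loses value.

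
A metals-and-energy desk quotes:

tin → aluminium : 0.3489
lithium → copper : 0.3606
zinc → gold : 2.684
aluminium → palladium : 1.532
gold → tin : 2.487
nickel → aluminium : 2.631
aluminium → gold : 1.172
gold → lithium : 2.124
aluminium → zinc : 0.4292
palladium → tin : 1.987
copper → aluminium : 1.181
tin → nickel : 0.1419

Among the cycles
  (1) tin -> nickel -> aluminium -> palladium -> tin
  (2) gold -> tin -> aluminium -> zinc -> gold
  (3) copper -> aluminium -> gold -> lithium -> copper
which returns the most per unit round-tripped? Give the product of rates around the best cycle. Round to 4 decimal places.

1.1365

(1) 0.1419 × 2.631 × 1.532 × 1.987 = 1.13647
(2) 2.487 × 0.3489 × 0.4292 × 2.684 = 0.99958
(3) 1.181 × 1.172 × 2.124 × 0.3606 = 1.06013
Highest is cycle (1) at 1.1365 (>1, arbitrage).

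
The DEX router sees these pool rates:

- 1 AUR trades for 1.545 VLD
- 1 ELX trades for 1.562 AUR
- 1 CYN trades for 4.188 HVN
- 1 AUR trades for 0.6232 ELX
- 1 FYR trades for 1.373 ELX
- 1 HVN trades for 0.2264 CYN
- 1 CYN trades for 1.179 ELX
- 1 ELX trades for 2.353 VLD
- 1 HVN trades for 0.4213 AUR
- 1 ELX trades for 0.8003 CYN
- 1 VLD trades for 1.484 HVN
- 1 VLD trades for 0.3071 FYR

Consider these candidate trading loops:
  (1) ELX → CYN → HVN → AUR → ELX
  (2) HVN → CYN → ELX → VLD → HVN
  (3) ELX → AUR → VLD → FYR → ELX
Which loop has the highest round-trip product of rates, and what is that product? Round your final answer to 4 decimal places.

1.0176

(1) 0.8003 × 4.188 × 0.4213 × 0.6232 = 0.87999
(2) 0.2264 × 1.179 × 2.353 × 1.484 = 0.93206
(3) 1.562 × 1.545 × 0.3071 × 1.373 = 1.01756
Highest is cycle (3) at 1.0176 (>1, arbitrage).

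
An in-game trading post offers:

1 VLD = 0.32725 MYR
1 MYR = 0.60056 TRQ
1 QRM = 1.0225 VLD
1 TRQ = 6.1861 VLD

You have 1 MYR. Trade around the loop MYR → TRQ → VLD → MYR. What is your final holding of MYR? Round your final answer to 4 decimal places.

1.2158

1 MYR × 0.60056 = 0.60056 TRQ
0.60056 TRQ × 6.1861 = 3.715124216 VLD
3.715124216 VLD × 0.32725 = 1.215774399686 MYR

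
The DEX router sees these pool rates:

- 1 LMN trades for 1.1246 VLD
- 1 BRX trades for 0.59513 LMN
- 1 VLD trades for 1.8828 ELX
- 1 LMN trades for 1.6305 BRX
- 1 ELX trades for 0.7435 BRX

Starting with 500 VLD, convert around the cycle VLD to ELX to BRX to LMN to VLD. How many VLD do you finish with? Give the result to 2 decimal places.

468.45

500 VLD × 1.8828 = 941.4 ELX
941.4 ELX × 0.7435 = 699.9309 BRX
699.9309 BRX × 0.59513 = 416.549876517 LMN
416.549876517 LMN × 1.1246 = 468.4519911310182 VLD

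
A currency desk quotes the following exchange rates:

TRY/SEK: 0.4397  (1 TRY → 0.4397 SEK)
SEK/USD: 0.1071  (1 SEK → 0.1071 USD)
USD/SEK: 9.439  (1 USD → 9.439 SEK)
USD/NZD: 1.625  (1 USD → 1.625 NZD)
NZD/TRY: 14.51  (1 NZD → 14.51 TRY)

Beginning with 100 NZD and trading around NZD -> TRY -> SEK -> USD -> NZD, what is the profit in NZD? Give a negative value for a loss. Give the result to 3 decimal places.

100 NZD × 14.51 = 1451 TRY
1451 TRY × 0.4397 = 638.0047 SEK
638.0047 SEK × 0.1071 = 68.33030337 USD
68.33030337 USD × 1.625 = 111.03674297625 NZD
Net change: 111.03674297625 − 100 = 11.03674297625 NZD

11.037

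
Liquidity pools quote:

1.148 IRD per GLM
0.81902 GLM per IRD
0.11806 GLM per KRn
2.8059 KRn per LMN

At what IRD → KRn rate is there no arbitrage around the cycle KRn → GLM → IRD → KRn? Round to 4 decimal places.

7.3783

Known legs of the cycle: 0.11806 × 1.148 = 0.13553288
For no arbitrage the full-cycle product must be 1, so the missing rate is 1 / 0.13553288 ≈ 7.378283.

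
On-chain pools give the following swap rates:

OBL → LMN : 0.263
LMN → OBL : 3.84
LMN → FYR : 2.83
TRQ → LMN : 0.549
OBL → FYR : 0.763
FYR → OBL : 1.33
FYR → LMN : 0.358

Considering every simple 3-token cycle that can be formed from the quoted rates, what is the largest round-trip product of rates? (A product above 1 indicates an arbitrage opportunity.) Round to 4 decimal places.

FYR→LMN→OBL→FYR: 0.358 × 3.84 × 0.763 = 1.04891
FYR→OBL→LMN→FYR: 1.33 × 0.263 × 2.83 = 0.98991
Maximum is FYR→LMN→OBL→FYR at 1.0489; arbitrage exists.

1.0489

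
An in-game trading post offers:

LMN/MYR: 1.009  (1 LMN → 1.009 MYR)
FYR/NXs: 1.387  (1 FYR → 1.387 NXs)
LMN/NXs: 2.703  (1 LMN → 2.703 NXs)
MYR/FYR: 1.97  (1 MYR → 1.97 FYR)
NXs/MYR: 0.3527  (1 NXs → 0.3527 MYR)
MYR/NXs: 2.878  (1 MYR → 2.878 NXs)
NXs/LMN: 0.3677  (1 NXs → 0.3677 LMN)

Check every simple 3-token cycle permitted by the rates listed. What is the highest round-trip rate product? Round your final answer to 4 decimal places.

NXs→LMN→MYR→NXs: 0.3677 × 1.009 × 2.878 = 1.06776
NXs→MYR→FYR→NXs: 0.3527 × 1.97 × 1.387 = 0.96371
Maximum is NXs→LMN→MYR→NXs at 1.0678; arbitrage exists.

1.0678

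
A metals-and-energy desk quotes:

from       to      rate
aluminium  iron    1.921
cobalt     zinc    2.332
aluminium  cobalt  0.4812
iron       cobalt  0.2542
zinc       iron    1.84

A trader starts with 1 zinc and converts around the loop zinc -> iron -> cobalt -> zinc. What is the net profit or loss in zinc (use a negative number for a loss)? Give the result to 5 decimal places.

1 zinc × 1.84 = 1.84 iron
1.84 iron × 0.2542 = 0.467728 cobalt
0.467728 cobalt × 2.332 = 1.090741696 zinc
Net change: 1.090741696 − 1 = 0.090741696 zinc

0.09074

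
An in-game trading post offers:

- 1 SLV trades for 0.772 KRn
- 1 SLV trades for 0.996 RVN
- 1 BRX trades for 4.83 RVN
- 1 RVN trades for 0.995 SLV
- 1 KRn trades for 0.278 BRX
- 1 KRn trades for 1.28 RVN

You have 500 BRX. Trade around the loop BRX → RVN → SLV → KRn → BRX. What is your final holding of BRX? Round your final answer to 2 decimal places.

515.71

500 BRX × 4.83 = 2415 RVN
2415 RVN × 0.995 = 2402.925 SLV
2402.925 SLV × 0.772 = 1855.0581 KRn
1855.0581 KRn × 0.278 = 515.7061518 BRX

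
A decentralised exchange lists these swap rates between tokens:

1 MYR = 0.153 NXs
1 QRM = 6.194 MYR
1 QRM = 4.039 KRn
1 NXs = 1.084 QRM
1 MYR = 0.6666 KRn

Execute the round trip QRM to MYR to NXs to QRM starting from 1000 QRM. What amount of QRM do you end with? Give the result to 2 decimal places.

1027.29

1000 QRM × 6.194 = 6194 MYR
6194 MYR × 0.153 = 947.682 NXs
947.682 NXs × 1.084 = 1027.287288 QRM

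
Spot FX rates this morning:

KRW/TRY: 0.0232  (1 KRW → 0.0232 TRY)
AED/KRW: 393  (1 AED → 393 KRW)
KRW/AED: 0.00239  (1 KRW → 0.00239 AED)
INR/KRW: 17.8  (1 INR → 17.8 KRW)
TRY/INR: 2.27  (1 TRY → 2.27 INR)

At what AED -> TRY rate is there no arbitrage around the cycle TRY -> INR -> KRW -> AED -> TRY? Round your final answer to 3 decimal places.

Known legs of the cycle: 2.27 × 17.8 × 0.00239 = 0.09657034
For no arbitrage the full-cycle product must be 1, so the missing rate is 1 / 0.09657034 ≈ 10.35515.

10.355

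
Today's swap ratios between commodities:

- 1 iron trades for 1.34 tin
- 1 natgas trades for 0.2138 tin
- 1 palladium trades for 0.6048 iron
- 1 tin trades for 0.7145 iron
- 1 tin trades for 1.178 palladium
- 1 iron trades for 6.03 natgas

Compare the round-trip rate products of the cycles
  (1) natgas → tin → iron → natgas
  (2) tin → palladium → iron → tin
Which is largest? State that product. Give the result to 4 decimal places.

(1) 0.2138 × 0.7145 × 6.03 = 0.92114
(2) 1.178 × 0.6048 × 1.34 = 0.95469
Highest is cycle (2) at 0.9547 (≤1, no arbitrage).

0.9547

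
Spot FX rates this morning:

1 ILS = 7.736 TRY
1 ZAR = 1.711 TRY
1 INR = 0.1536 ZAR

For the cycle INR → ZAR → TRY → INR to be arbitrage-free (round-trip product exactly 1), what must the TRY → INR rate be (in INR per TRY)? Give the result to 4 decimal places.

Known legs of the cycle: 0.1536 × 1.711 = 0.2628096
For no arbitrage the full-cycle product must be 1, so the missing rate is 1 / 0.2628096 ≈ 3.805036.

3.8050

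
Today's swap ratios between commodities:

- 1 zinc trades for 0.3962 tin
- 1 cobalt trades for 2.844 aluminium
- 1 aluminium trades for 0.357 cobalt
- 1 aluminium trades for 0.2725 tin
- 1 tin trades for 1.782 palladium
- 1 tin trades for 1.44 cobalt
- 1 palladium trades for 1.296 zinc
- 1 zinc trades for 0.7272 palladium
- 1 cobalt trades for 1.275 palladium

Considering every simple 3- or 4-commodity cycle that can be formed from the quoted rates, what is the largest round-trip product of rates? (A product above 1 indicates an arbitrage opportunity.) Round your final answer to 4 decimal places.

1.1160

aluminium→tin→cobalt→aluminium: 0.2725 × 1.44 × 2.844 = 1.11599
zinc→tin→cobalt→palladium→zinc: 0.3962 × 1.44 × 1.275 × 1.296 = 0.94274
zinc→tin→palladium→zinc: 0.3962 × 1.782 × 1.296 = 0.91501
Maximum is aluminium→tin→cobalt→aluminium at 1.1160; arbitrage exists.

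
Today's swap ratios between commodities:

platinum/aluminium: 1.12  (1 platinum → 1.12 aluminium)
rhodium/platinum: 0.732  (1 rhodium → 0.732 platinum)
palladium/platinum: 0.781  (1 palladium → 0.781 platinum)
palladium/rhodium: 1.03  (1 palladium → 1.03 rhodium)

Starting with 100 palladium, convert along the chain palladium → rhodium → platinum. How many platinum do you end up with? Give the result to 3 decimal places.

100 palladium × 1.03 = 103 rhodium
103 rhodium × 0.732 = 75.396 platinum

75.396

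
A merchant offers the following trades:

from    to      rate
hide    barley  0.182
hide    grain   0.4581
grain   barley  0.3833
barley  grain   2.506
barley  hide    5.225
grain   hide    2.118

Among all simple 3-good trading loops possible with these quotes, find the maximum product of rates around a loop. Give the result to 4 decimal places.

barley→grain→hide→barley: 2.506 × 2.118 × 0.182 = 0.96600
barley→hide→grain→barley: 5.225 × 0.4581 × 0.3833 = 0.91746
Maximum is barley→grain→hide→barley at 0.9660; no arbitrage — every cycle loses value.

0.9660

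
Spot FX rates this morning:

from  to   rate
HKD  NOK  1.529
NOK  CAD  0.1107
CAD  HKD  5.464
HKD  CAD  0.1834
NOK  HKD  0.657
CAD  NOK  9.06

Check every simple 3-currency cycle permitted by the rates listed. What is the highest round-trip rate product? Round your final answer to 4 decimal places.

1.0917

CAD→NOK→HKD→CAD: 9.06 × 0.657 × 0.1834 = 1.09167
CAD→HKD→NOK→CAD: 5.464 × 1.529 × 0.1107 = 0.92484
Maximum is CAD→NOK→HKD→CAD at 1.0917; arbitrage exists.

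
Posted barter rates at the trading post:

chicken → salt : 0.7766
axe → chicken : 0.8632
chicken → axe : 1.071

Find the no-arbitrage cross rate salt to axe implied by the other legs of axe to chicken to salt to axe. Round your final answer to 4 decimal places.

Known legs of the cycle: 0.8632 × 0.7766 = 0.67036112
For no arbitrage the full-cycle product must be 1, so the missing rate is 1 / 0.67036112 ≈ 1.491733.

1.4917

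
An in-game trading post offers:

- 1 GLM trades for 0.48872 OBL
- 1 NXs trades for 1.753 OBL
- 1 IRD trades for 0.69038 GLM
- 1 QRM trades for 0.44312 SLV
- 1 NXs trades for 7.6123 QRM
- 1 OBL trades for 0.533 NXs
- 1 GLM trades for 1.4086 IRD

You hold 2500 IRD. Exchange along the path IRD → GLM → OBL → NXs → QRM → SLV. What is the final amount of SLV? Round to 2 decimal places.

2500 IRD × 0.69038 = 1725.95 GLM
1725.95 GLM × 0.48872 = 843.506284 OBL
843.506284 OBL × 0.533 = 449.588849372 NXs
449.588849372 NXs × 7.6123 = 3422.4051980744756 QRM
3422.4051980744756 QRM × 0.44312 = 1516.536191370761627872 SLV

1516.54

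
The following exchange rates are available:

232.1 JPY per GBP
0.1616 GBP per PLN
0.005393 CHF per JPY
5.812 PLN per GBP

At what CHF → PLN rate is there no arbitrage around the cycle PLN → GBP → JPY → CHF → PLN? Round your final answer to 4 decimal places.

4.9437

Known legs of the cycle: 0.1616 × 232.1 × 0.005393 = 0.20227719248
For no arbitrage the full-cycle product must be 1, so the missing rate is 1 / 0.20227719248 ≈ 4.943711.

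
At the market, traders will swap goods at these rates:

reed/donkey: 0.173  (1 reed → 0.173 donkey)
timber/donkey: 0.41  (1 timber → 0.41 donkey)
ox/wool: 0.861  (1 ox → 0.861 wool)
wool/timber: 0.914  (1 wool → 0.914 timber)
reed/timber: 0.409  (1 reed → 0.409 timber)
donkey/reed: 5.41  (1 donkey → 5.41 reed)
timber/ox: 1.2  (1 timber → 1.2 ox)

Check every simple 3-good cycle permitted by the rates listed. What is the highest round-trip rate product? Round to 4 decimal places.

0.9443

ox→wool→timber→ox: 0.861 × 0.914 × 1.2 = 0.94434
reed→timber→donkey→reed: 0.409 × 0.41 × 5.41 = 0.90720
Maximum is ox→wool→timber→ox at 0.9443; no arbitrage — every cycle loses value.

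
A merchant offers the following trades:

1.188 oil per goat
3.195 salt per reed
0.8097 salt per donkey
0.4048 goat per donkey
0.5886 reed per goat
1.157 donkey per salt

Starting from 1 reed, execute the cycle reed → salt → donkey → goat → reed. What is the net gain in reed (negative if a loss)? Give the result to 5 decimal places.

-0.11922

1 reed × 3.195 = 3.195 salt
3.195 salt × 1.157 = 3.696615 donkey
3.696615 donkey × 0.4048 = 1.496389752 goat
1.496389752 goat × 0.5886 = 0.8807750080272 reed
Net change: 0.8807750080272 − 1 = -0.1192249919728 reed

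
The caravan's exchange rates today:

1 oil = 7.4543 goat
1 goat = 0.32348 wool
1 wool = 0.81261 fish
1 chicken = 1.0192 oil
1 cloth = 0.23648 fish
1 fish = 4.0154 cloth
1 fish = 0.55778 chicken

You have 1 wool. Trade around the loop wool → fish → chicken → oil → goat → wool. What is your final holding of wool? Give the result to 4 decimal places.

1.1139

1 wool × 0.81261 = 0.81261 fish
0.81261 fish × 0.55778 = 0.4532576058 chicken
0.4532576058 chicken × 1.0192 = 0.46196015183136 oil
0.46196015183136 oil × 7.4543 = 3.443589559796506848 goat
3.443589559796506848 goat × 0.32348 = 1.11393235080297403519104 wool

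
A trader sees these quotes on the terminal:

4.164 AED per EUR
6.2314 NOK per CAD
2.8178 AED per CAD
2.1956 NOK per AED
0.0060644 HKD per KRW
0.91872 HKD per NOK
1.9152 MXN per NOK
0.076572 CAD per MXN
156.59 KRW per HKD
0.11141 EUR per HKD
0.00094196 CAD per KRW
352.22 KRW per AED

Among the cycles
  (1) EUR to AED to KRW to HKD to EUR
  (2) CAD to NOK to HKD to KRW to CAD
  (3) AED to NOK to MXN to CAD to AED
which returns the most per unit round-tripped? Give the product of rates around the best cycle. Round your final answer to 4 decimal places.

(1) 4.164 × 352.22 × 0.0060644 × 0.11141 = 0.99092
(2) 6.2314 × 0.91872 × 156.59 × 0.00094196 = 0.84443
(3) 2.1956 × 1.9152 × 0.076572 × 2.8178 = 0.90729
Highest is cycle (1) at 0.9909 (≤1, no arbitrage).

0.9909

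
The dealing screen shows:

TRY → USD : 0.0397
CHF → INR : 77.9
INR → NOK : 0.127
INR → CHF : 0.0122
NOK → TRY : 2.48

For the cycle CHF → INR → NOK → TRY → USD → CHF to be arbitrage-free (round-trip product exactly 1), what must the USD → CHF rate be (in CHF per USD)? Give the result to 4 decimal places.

Known legs of the cycle: 77.9 × 0.127 × 2.48 × 0.0397 = 0.9740547448
For no arbitrage the full-cycle product must be 1, so the missing rate is 1 / 0.9740547448 ≈ 1.026636.

1.0266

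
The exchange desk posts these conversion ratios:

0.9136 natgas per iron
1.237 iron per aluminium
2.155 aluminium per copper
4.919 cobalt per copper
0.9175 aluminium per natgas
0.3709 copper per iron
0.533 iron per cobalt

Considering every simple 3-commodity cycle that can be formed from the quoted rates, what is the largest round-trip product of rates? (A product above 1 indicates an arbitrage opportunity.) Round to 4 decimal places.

1.0369

natgas→aluminium→iron→natgas: 0.9175 × 1.237 × 0.9136 = 1.03689
copper→aluminium→iron→copper: 2.155 × 1.237 × 0.3709 = 0.98872
copper→cobalt→iron→copper: 4.919 × 0.533 × 0.3709 = 0.97244
Maximum is natgas→aluminium→iron→natgas at 1.0369; arbitrage exists.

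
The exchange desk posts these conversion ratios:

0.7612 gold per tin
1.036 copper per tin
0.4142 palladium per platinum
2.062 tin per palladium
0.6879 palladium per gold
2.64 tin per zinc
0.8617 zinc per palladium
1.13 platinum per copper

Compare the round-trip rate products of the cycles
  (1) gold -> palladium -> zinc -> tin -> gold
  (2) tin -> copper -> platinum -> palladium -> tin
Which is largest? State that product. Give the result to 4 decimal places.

(1) 0.6879 × 0.8617 × 2.64 × 0.7612 = 1.19120
(2) 1.036 × 1.13 × 0.4142 × 2.062 = 0.99985
Highest is cycle (1) at 1.1912 (>1, arbitrage).

1.1912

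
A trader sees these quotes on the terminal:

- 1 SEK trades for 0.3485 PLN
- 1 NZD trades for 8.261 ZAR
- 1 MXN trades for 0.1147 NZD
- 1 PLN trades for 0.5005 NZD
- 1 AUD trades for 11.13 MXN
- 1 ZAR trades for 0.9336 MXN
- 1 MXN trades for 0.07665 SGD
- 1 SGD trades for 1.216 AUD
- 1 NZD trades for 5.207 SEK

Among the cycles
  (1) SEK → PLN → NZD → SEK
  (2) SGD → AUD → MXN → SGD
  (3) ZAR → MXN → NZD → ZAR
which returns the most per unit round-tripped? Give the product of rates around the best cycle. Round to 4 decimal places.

(1) 0.3485 × 0.5005 × 5.207 = 0.90823
(2) 1.216 × 11.13 × 0.07665 = 1.03739
(3) 0.9336 × 0.1147 × 8.261 = 0.88462
Highest is cycle (2) at 1.0374 (>1, arbitrage).

1.0374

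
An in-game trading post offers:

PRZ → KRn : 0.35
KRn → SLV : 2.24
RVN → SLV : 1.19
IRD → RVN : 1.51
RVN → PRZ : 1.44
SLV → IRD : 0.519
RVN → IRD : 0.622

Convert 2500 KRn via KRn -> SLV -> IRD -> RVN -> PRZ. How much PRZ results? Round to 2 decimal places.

2500 KRn × 2.24 = 5600 SLV
5600 SLV × 0.519 = 2906.4 IRD
2906.4 IRD × 1.51 = 4388.664 RVN
4388.664 RVN × 1.44 = 6319.67616 PRZ

6319.68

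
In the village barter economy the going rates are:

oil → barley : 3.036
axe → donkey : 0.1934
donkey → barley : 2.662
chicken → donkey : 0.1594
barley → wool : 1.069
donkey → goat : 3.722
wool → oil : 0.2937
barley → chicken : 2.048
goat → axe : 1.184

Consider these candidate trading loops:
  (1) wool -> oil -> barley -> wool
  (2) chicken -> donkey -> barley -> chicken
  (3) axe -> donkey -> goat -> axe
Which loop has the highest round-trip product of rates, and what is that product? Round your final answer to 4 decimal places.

(1) 0.2937 × 3.036 × 1.069 = 0.95320
(2) 0.1594 × 2.662 × 2.048 = 0.86901
(3) 0.1934 × 3.722 × 1.184 = 0.85228
Highest is cycle (1) at 0.9532 (≤1, no arbitrage).

0.9532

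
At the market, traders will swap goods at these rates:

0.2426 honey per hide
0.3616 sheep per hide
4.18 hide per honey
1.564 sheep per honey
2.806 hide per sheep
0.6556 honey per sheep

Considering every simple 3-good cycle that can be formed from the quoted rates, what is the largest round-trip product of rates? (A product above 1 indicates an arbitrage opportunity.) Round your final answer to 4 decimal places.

1.0647

honey→sheep→hide→honey: 1.564 × 2.806 × 0.2426 = 1.06467
honey→hide→sheep→honey: 4.18 × 0.3616 × 0.6556 = 0.99093
Maximum is honey→sheep→hide→honey at 1.0647; arbitrage exists.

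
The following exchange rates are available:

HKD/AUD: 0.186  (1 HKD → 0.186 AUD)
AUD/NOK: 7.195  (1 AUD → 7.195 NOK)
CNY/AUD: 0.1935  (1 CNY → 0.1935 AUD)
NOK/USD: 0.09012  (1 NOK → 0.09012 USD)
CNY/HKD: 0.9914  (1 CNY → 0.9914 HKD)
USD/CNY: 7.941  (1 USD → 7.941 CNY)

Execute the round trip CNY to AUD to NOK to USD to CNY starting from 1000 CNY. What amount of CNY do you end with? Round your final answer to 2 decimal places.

1000 CNY × 0.1935 = 193.5 AUD
193.5 AUD × 7.195 = 1392.2325 NOK
1392.2325 NOK × 0.09012 = 125.4679929 USD
125.4679929 USD × 7.941 = 996.3413316189 CNY

996.34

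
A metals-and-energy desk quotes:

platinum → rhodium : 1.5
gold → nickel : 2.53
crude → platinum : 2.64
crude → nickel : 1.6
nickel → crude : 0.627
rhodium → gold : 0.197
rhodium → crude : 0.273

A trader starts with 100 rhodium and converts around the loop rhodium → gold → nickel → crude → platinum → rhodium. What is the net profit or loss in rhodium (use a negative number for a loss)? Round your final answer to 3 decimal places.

23.751

100 rhodium × 0.197 = 19.7 gold
19.7 gold × 2.53 = 49.841 nickel
49.841 nickel × 0.627 = 31.250307 crude
31.250307 crude × 2.64 = 82.50081048 platinum
82.50081048 platinum × 1.5 = 123.75121572 rhodium
Net change: 123.75121572 − 100 = 23.75121572 rhodium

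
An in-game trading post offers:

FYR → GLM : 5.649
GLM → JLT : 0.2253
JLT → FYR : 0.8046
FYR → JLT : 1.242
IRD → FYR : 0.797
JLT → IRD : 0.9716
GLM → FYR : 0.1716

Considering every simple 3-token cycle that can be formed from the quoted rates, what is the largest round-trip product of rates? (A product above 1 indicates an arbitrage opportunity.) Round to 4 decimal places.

FYR→GLM→JLT→FYR: 5.649 × 0.2253 × 0.8046 = 1.02403
FYR→JLT→IRD→FYR: 1.242 × 0.9716 × 0.797 = 0.96176
Maximum is FYR→GLM→JLT→FYR at 1.0240; arbitrage exists.

1.0240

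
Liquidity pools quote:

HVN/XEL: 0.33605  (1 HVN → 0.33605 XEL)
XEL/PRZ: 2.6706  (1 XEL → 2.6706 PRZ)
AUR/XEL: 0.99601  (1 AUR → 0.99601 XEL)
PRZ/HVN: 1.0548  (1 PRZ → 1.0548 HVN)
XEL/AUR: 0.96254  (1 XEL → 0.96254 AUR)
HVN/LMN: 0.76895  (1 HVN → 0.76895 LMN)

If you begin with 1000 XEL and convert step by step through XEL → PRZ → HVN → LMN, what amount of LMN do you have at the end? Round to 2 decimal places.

1000 XEL × 2.6706 = 2670.6 PRZ
2670.6 PRZ × 1.0548 = 2816.94888 HVN
2816.94888 HVN × 0.76895 = 2166.092841276 LMN

2166.09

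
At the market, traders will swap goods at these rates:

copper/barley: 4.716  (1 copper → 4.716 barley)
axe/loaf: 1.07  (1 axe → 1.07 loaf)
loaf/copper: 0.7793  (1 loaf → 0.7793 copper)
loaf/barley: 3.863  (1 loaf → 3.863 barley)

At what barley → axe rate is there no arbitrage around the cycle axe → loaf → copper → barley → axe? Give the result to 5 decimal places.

Known legs of the cycle: 1.07 × 0.7793 × 4.716 = 3.932441316
For no arbitrage the full-cycle product must be 1, so the missing rate is 1 / 3.932441316 ≈ 0.2542950.

0.25429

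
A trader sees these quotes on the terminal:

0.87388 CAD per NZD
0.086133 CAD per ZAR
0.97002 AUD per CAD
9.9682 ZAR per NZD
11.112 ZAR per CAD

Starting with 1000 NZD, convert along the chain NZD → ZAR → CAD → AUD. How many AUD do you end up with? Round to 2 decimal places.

1000 NZD × 9.9682 = 9968.2 ZAR
9968.2 ZAR × 0.086133 = 858.5909706 CAD
858.5909706 CAD × 0.97002 = 832.850413301412 AUD

832.85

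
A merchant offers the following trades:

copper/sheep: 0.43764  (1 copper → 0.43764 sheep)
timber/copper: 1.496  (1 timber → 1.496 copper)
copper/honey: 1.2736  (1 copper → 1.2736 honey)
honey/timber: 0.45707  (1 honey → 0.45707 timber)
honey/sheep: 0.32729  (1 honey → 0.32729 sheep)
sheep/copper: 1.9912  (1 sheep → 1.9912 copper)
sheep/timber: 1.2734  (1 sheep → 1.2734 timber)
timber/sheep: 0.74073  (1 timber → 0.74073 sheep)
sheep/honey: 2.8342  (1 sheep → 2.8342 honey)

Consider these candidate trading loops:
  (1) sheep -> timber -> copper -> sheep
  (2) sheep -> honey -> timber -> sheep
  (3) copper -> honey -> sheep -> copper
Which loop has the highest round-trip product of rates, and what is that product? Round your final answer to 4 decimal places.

0.9596

(1) 1.2734 × 1.496 × 0.43764 = 0.83371
(2) 2.8342 × 0.45707 × 0.74073 = 0.95956
(3) 1.2736 × 0.32729 × 1.9912 = 0.83000
Highest is cycle (2) at 0.9596 (≤1, no arbitrage).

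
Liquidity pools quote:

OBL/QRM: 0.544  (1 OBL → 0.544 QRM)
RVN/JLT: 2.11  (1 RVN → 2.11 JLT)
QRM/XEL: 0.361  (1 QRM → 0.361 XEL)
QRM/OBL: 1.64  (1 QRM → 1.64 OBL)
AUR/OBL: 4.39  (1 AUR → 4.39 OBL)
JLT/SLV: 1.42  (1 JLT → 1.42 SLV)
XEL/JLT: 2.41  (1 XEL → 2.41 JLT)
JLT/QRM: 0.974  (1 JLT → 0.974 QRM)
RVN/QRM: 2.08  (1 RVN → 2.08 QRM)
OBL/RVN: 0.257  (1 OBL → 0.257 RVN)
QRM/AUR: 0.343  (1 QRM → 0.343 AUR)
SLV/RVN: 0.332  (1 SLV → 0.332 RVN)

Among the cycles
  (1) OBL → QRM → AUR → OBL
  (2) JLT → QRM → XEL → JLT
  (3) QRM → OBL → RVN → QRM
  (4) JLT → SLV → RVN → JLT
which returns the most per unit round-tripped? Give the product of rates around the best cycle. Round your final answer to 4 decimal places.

0.9947

(1) 0.544 × 0.343 × 4.39 = 0.81914
(2) 0.974 × 0.361 × 2.41 = 0.84739
(3) 1.64 × 0.257 × 2.08 = 0.87668
(4) 1.42 × 0.332 × 2.11 = 0.99474
Highest is cycle (4) at 0.9947 (≤1, no arbitrage).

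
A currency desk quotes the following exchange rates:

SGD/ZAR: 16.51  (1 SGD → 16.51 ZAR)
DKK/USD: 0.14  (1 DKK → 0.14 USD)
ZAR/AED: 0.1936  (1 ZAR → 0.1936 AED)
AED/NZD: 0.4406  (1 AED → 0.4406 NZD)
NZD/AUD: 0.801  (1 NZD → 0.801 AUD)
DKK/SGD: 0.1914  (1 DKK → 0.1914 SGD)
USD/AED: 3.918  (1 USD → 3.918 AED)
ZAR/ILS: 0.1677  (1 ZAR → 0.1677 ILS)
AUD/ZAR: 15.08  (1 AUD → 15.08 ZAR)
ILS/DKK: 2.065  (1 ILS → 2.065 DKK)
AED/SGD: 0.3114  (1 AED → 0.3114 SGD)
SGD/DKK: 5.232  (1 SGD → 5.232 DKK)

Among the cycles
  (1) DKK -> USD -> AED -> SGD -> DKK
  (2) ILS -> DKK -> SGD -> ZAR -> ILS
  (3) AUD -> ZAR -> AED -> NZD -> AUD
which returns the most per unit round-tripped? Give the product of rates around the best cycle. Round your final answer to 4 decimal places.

(1) 0.14 × 3.918 × 0.3114 × 5.232 = 0.89367
(2) 2.065 × 0.1914 × 16.51 × 0.1677 = 1.09431
(3) 15.08 × 0.1936 × 0.4406 × 0.801 = 1.03035
Highest is cycle (2) at 1.0943 (>1, arbitrage).

1.0943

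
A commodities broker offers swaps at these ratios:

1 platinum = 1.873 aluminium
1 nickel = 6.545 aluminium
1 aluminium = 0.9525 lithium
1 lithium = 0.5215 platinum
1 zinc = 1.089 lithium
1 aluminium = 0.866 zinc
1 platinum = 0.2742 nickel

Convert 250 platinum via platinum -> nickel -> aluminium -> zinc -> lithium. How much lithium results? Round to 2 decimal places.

250 platinum × 0.2742 = 68.55 nickel
68.55 nickel × 6.545 = 448.65975 aluminium
448.65975 aluminium × 0.866 = 388.5393435 zinc
388.5393435 zinc × 1.089 = 423.1193450715 lithium

423.12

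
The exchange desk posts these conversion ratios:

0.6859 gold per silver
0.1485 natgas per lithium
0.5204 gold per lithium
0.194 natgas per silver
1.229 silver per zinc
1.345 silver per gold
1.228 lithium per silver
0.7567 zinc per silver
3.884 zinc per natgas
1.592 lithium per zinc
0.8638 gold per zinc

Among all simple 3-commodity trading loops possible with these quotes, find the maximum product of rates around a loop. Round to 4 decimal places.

0.9260

silver→natgas→zinc→silver: 0.194 × 3.884 × 1.229 = 0.92605
lithium→natgas→zinc→lithium: 0.1485 × 3.884 × 1.592 = 0.91822
silver→zinc→gold→silver: 0.7567 × 0.8638 × 1.345 = 0.87914
silver→lithium→gold→silver: 1.228 × 0.5204 × 1.345 = 0.85952
Maximum is silver→natgas→zinc→silver at 0.9260; no arbitrage — every cycle loses value.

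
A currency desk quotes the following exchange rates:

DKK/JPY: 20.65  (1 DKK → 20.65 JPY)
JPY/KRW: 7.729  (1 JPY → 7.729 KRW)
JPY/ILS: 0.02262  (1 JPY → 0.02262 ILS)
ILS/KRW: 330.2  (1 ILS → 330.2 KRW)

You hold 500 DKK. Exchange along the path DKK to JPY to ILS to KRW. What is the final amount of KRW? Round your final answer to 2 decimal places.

500 DKK × 20.65 = 10325 JPY
10325 JPY × 0.02262 = 233.5515 ILS
233.5515 ILS × 330.2 = 77118.7053 KRW

77118.71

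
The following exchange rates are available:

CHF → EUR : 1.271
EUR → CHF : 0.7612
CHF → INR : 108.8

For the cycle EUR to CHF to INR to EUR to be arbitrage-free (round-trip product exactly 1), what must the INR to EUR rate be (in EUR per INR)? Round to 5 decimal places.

0.01207

Known legs of the cycle: 0.7612 × 108.8 = 82.81856
For no arbitrage the full-cycle product must be 1, so the missing rate is 1 / 82.81856 ≈ 0.0120746.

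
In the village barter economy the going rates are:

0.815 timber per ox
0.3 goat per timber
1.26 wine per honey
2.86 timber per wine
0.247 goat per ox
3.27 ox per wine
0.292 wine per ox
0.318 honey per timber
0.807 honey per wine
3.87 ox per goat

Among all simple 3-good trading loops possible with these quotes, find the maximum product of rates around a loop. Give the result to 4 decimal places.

wine→timber→honey→wine: 2.86 × 0.318 × 1.26 = 1.14594
goat→ox→timber→goat: 3.87 × 0.815 × 0.3 = 0.94622
Maximum is wine→timber→honey→wine at 1.1459; arbitrage exists.

1.1459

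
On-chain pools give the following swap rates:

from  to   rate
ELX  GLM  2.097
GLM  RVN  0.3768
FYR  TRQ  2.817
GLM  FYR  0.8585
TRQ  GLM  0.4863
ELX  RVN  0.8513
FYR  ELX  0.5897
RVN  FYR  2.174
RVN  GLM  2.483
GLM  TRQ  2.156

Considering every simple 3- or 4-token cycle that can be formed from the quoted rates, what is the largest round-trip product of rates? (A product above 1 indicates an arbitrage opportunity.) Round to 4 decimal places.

GLM→FYR→TRQ→GLM: 0.8585 × 2.817 × 0.4863 = 1.17607
GLM→RVN→FYR→TRQ→GLM: 0.3768 × 2.174 × 2.817 × 0.4863 = 1.12218
FYR→ELX→RVN→FYR: 0.5897 × 0.8513 × 2.174 = 1.09137
GLM→FYR→ELX→RVN→GLM: 0.8585 × 0.5897 × 0.8513 × 2.483 = 1.07012
GLM→FYR→ELX→GLM: 0.8585 × 0.5897 × 2.097 = 1.06162
GLM→RVN→FYR→ELX→GLM: 0.3768 × 2.174 × 0.5897 × 2.097 = 1.01298
Maximum is GLM→FYR→TRQ→GLM at 1.1761; arbitrage exists.

1.1761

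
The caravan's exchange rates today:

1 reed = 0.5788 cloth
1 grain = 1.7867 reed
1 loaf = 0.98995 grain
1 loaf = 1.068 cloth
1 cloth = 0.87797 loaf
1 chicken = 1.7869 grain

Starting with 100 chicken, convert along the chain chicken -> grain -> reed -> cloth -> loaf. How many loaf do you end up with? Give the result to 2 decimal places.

162.24

100 chicken × 1.7869 = 178.69 grain
178.69 grain × 1.7867 = 319.265423 reed
319.265423 reed × 0.5788 = 184.7908268324 cloth
184.7908268324 cloth × 0.87797 = 162.240802234042228 loaf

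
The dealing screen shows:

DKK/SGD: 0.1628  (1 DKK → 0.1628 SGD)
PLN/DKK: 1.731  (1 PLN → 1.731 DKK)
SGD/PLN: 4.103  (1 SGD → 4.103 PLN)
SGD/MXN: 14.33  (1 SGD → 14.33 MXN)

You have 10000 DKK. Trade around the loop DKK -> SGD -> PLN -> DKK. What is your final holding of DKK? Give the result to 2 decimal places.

10000 DKK × 0.1628 = 1628 SGD
1628 SGD × 4.103 = 6679.684 PLN
6679.684 PLN × 1.731 = 11562.533004 DKK

11562.53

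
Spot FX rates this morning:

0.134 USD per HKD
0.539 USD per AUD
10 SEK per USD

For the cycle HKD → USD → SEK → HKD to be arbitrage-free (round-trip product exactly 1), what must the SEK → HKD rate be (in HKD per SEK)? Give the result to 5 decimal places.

Known legs of the cycle: 0.134 × 10 = 1.34
For no arbitrage the full-cycle product must be 1, so the missing rate is 1 / 1.34 ≈ 0.7462687.

0.74627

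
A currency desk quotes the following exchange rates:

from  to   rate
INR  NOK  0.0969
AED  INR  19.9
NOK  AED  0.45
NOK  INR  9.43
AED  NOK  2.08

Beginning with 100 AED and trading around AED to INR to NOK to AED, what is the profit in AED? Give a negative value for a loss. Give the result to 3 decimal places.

-13.226

100 AED × 19.9 = 1990 INR
1990 INR × 0.0969 = 192.831 NOK
192.831 NOK × 0.45 = 86.77395 AED
Net change: 86.77395 − 100 = -13.22605 AED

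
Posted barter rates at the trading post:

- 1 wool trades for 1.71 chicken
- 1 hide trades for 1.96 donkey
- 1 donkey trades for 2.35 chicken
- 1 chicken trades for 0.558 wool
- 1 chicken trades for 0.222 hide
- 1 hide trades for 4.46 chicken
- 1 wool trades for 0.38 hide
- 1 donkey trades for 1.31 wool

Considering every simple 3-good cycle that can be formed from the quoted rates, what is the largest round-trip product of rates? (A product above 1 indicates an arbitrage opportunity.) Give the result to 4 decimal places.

1.0225

hide→donkey→chicken→hide: 1.96 × 2.35 × 0.222 = 1.02253
hide→donkey→wool→hide: 1.96 × 1.31 × 0.38 = 0.97569
hide→chicken→wool→hide: 4.46 × 0.558 × 0.38 = 0.94570
Maximum is hide→donkey→chicken→hide at 1.0225; arbitrage exists.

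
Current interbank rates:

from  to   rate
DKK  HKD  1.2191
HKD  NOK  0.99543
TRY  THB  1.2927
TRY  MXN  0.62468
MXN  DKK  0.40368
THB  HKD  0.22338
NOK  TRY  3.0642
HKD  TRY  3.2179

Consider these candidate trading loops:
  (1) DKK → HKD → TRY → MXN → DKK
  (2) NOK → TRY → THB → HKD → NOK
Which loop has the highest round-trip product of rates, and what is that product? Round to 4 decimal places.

(1) 1.2191 × 3.2179 × 0.62468 × 0.40368 = 0.98925
(2) 3.0642 × 1.2927 × 0.22338 × 0.99543 = 0.88078
Highest is cycle (1) at 0.9893 (≤1, no arbitrage).

0.9893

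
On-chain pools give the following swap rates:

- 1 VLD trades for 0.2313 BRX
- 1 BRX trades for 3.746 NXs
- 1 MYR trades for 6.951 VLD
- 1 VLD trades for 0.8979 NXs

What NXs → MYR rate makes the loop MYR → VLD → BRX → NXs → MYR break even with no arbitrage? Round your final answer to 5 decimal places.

Known legs of the cycle: 6.951 × 0.2313 × 3.746 = 6.0226925598
For no arbitrage the full-cycle product must be 1, so the missing rate is 1 / 6.0226925598 ≈ 0.1660387.

0.16604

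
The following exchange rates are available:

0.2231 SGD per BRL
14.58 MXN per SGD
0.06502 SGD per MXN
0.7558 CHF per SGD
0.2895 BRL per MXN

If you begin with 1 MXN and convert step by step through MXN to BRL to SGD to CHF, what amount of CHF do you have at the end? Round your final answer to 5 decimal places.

1 MXN × 0.2895 = 0.2895 BRL
0.2895 BRL × 0.2231 = 0.06458745 SGD
0.06458745 SGD × 0.7558 = 0.04881519471 CHF

0.04882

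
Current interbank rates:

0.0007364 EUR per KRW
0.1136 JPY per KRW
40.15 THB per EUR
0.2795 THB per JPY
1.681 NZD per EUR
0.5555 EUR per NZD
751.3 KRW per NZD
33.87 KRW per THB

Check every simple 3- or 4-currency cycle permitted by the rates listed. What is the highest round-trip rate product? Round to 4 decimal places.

1.0754

JPY→THB→KRW→JPY: 0.2795 × 33.87 × 0.1136 = 1.07541
EUR→THB→KRW→EUR: 40.15 × 33.87 × 0.0007364 = 1.00142
NZD→KRW→EUR→NZD: 751.3 × 0.0007364 × 1.681 = 0.93003
Maximum is JPY→THB→KRW→JPY at 1.0754; arbitrage exists.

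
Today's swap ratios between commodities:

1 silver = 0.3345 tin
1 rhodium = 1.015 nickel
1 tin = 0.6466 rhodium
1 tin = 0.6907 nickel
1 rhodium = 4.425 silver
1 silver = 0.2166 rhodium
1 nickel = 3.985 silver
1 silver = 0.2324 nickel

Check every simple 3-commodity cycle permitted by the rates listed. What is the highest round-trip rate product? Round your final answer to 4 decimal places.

0.9571

silver→tin→rhodium→silver: 0.3345 × 0.6466 × 4.425 = 0.95707
silver→tin→nickel→silver: 0.3345 × 0.6907 × 3.985 = 0.92069
silver→rhodium→nickel→silver: 0.2166 × 1.015 × 3.985 = 0.87610
Maximum is silver→tin→rhodium→silver at 0.9571; no arbitrage — every cycle loses value.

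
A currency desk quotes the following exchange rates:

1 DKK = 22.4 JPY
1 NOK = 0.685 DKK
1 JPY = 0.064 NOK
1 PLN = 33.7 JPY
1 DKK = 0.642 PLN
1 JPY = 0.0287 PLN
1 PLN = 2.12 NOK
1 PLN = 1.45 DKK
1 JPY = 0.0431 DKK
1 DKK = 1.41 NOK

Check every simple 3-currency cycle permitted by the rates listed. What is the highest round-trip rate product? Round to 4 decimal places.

DKK→JPY→NOK→DKK: 22.4 × 0.064 × 0.685 = 0.98202
DKK→PLN→JPY→DKK: 0.642 × 33.7 × 0.0431 = 0.93249
DKK→PLN→NOK→DKK: 0.642 × 2.12 × 0.685 = 0.93231
DKK→JPY→PLN→DKK: 22.4 × 0.0287 × 1.45 = 0.93218
Maximum is DKK→JPY→NOK→DKK at 0.9820; no arbitrage — every cycle loses value.

0.9820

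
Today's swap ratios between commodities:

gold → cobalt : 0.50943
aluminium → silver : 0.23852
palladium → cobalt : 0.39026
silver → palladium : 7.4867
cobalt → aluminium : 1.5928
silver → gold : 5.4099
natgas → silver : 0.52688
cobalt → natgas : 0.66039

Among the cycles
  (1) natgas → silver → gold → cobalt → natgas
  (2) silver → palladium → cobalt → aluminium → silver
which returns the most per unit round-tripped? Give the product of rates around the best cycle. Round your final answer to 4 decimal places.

1.1100

(1) 0.52688 × 5.4099 × 0.50943 × 0.66039 = 0.95893
(2) 7.4867 × 0.39026 × 1.5928 × 0.23852 = 1.11002
Highest is cycle (2) at 1.1100 (>1, arbitrage).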